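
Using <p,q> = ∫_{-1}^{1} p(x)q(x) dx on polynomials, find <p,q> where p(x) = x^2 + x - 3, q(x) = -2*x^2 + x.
<p,q> = 58/15

Expand the product: p(x)·q(x) = -2*x^4 - x^3 + 7*x^2 - 3*x.
∫_{-1}^{1} of each monomial x^k gives [2/(k+1) if k even, 0 if k odd]. Integrating term-by-term (or equivalently evaluating the antiderivative F(x) = -2*x^5/5 - x^4/4 + 7*x^3/3 - 3*x^2/2 at the endpoints):
  F(1) − F(−1) = 11/60 − (-221/60) = 58/15.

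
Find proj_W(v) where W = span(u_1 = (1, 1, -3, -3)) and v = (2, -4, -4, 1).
proj_W(v) = (7/20, 7/20, -21/20, -21/20)

Set up U = [u_1 | ... | u_1] ∈ R^(4×1). The projector onto W = col(U) is P = U (U^T U)^(-1) U^T.
Compute U^T U =
  [20],
and U^T v = (7).
Solve U^T U · c = U^T v for the coefficients: c = (7/20). The projection is proj_W(v) = U c.
Check: (v - proj_W(v)) · u_1 = 0  (should be 0).
Result: proj_W(v) = (7/20, 7/20, -21/20, -21/20).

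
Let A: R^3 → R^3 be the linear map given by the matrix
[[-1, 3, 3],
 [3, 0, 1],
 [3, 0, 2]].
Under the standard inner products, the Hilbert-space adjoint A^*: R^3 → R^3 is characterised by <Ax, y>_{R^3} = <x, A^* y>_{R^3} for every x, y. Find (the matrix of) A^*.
A^* = A^T =
[[-1, 3, 3],
 [3, 0, 0],
 [3, 1, 2]]

For real matrices with standard dot products, the defining identity <Ax, y> = <x, A^* y> gives (Ax)^T y = x^T (A^*) y, i.e. x^T A^T y = x^T (A^*) y. Since this holds for all x, y, we must have A^* = A^T. Therefore
A^* =
[[-1, 3, 3],
 [3, 0, 0],
 [3, 1, 2]].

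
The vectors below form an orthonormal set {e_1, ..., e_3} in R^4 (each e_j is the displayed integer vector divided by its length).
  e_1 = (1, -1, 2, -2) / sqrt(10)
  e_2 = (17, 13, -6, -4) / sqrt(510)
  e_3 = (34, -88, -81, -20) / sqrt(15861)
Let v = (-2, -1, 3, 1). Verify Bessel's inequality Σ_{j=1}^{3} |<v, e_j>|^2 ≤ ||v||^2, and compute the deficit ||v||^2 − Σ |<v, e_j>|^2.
Σ |<v, e_j>|^2 = 4341/311; ||v||^2 = 15; deficit = 324/311

Write each e_j = u_j / sqrt(<u_j, u_j>) where u_j is the displayed integer vector. Then <v, e_j> = <v, u_j> / sqrt(<u_j, u_j>), so |<v, e_j>|^2 = <v, u_j>^2 / <u_j, u_j>.
Coefficients: <v, e_1> = 3/sqrt(10), <v, e_2> = -69/sqrt(510), <v, e_3> = -243/sqrt(15861).
Square and sum: Σ |<v, e_j>|^2 = 4341/311.
Compute ||v||^2 = v·v = 15.
Deficit = 15 − 4341/311 = 324/311 ≥ 0, confirming Bessel's inequality. (The deficit equals ||v − Σ <v,e_j> e_j||^2, the squared distance from v to span{e_j}.)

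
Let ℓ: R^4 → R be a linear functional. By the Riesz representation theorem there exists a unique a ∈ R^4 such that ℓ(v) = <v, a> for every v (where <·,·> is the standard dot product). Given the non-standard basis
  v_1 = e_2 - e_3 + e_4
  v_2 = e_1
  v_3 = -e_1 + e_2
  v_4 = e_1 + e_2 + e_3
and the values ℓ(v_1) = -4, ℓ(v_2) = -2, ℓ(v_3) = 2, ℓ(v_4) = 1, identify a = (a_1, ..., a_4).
a = (-2, 0, 3, -1)

Write a = (a_1, ..., a_4) in the standard basis. For each basis vector v_i, ℓ(v_i) = <v_i, a> is a linear equation in the a_j's. Collect the n equations into a matrix system V a = ℓ, where row i of V is v_i (expressed in the standard basis). Since V is invertible (lower-triangular with 1s on the diagonal, up to permutation), solve by back-substitution:
  V =
[[0, 1, -1, 1],
 [1, 0, 0, 0],
 [-1, 1, 0, 0],
 [1, 1, 1, 0]]
  V a = (-4, -2, 2, 1)
Solving gives a = (-2, 0, 3, -1).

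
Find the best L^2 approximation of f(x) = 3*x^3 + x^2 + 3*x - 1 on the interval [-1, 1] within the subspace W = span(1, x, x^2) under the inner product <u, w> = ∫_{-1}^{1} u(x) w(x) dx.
g(x) = x^2 + 24*x/5 - 1

The best approximation g ∈ W is the orthogonal projection of f onto W. Writing g = a_0 + a_1 x + a_2 x^2, the coefficients solve the normal equations G · a = b where
  G_{ij} = <φ_i, φ_j> and b_i = <f, φ_i>, with φ_0 = 1, φ_1 = x, φ_2 = x^2.
G =
  [2, 0, 2/3]
  [0, 2/3, 0]
  [2/3, 0, 2/5],
b = (-4/3, 16/5, -4/15).
Solving gives a_0 = -1, a_1 = 24/5, a_2 = 1, so
  g(x) = x^2 + 24*x/5 - 1.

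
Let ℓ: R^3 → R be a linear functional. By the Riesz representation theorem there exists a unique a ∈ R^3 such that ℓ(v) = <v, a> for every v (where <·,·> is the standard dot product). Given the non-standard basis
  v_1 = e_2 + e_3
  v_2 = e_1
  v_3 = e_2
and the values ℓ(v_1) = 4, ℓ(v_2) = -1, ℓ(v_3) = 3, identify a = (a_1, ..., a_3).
a = (-1, 3, 1)

Write a = (a_1, ..., a_3) in the standard basis. For each basis vector v_i, ℓ(v_i) = <v_i, a> is a linear equation in the a_j's. Collect the n equations into a matrix system V a = ℓ, where row i of V is v_i (expressed in the standard basis). Since V is invertible (lower-triangular with 1s on the diagonal, up to permutation), solve by back-substitution:
  V =
[[0, 1, 1],
 [1, 0, 0],
 [0, 1, 0]]
  V a = (4, -1, 3)
Solving gives a = (-1, 3, 1).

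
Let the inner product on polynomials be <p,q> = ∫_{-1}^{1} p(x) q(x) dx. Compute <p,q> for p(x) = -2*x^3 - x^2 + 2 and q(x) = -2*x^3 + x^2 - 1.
<p,q> = -44/35

Expand the product: p(x)·q(x) = 4*x^6 - x^4 - 2*x^3 + 3*x^2 - 2.
∫_{-1}^{1} of each monomial x^k gives [2/(k+1) if k even, 0 if k odd]. Integrating term-by-term (or equivalently evaluating the antiderivative F(x) = 4*x^7/7 - x^5/5 - x^4/2 + x^3 - 2*x at the endpoints):
  F(1) − F(−1) = -79/70 − (9/70) = -44/35.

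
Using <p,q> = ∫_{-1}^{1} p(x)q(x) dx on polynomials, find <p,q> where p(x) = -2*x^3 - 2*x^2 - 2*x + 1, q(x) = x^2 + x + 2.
<p,q> = -14/15

Expand the product: p(x)·q(x) = -2*x^5 - 4*x^4 - 8*x^3 - 5*x^2 - 3*x + 2.
∫_{-1}^{1} of each monomial x^k gives [2/(k+1) if k even, 0 if k odd]. Integrating term-by-term (or equivalently evaluating the antiderivative F(x) = -x^6/3 - 4*x^5/5 - 2*x^4 - 5*x^3/3 - 3*x^2/2 + 2*x at the endpoints):
  F(1) − F(−1) = -43/10 − (-101/30) = -14/15.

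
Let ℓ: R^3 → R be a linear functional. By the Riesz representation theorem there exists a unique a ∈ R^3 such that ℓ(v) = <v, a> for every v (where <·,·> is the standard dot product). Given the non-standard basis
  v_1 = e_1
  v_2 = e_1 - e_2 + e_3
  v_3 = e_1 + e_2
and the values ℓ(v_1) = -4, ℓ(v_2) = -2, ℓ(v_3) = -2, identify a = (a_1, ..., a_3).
a = (-4, 2, 4)

Write a = (a_1, ..., a_3) in the standard basis. For each basis vector v_i, ℓ(v_i) = <v_i, a> is a linear equation in the a_j's. Collect the n equations into a matrix system V a = ℓ, where row i of V is v_i (expressed in the standard basis). Since V is invertible (lower-triangular with 1s on the diagonal, up to permutation), solve by back-substitution:
  V =
[[1, 0, 0],
 [1, -1, 1],
 [1, 1, 0]]
  V a = (-4, -2, -2)
Solving gives a = (-4, 2, 4).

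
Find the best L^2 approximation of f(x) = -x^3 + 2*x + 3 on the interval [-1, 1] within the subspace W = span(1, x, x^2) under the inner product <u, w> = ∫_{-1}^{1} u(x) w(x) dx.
g(x) = 7*x/5 + 3

The best approximation g ∈ W is the orthogonal projection of f onto W. Writing g = a_0 + a_1 x + a_2 x^2, the coefficients solve the normal equations G · a = b where
  G_{ij} = <φ_i, φ_j> and b_i = <f, φ_i>, with φ_0 = 1, φ_1 = x, φ_2 = x^2.
G =
  [2, 0, 2/3]
  [0, 2/3, 0]
  [2/3, 0, 2/5],
b = (6, 14/15, 2).
Solving gives a_0 = 3, a_1 = 7/5, a_2 = 0, so
  g(x) = 7*x/5 + 3.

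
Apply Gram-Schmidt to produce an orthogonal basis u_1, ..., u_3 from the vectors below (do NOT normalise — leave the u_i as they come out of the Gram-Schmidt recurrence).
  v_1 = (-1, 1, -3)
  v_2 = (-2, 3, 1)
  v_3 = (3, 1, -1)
Orthogonal basis:
  u_1 = (-1, 1, -3)
  u_2 = (-20/11, 31/11, 17/11)
  u_3 = (38/15, 133/75, -19/75)

Apply the Gram-Schmidt recurrence
  u_1 = v_1
  u_i = v_i − Σ_{j<i} ((v_i · u_j) / (u_j · u_j)) · u_j.

Step by step this gives:
  u_1 = (-1, 1, -3)
  u_2 = (-20/11, 31/11, 17/11)
  u_3 = (38/15, 133/75, -19/75)

Orthogonality check:
  u_2 · u_1 = 0 (should be 0)
  u_3 · u_1 = 0 (should be 0)
  u_3 · u_2 = 0 (should be 0)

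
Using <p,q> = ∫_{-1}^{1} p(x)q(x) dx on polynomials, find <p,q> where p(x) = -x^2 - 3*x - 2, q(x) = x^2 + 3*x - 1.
<p,q> = -46/15

Expand the product: p(x)·q(x) = -x^4 - 6*x^3 - 10*x^2 - 3*x + 2.
∫_{-1}^{1} of each monomial x^k gives [2/(k+1) if k even, 0 if k odd]. Integrating term-by-term (or equivalently evaluating the antiderivative F(x) = -x^5/5 - 3*x^4/2 - 10*x^3/3 - 3*x^2/2 + 2*x at the endpoints):
  F(1) − F(−1) = -68/15 − (-22/15) = -46/15.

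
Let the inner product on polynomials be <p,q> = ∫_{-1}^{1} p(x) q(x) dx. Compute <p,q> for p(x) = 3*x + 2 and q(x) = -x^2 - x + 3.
<p,q> = 26/3

Expand the product: p(x)·q(x) = -3*x^3 - 5*x^2 + 7*x + 6.
∫_{-1}^{1} of each monomial x^k gives [2/(k+1) if k even, 0 if k odd]. Integrating term-by-term (or equivalently evaluating the antiderivative F(x) = -3*x^4/4 - 5*x^3/3 + 7*x^2/2 + 6*x at the endpoints):
  F(1) − F(−1) = 85/12 − (-19/12) = 26/3.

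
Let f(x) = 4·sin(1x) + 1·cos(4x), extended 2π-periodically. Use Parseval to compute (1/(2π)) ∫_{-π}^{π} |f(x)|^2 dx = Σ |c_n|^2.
Σ |c_n|^2 = 17/2

Expand |f|^2 and use orthogonality of {sin(nx), cos(mx)} on [-π, π]:
  ∫_{-π}^{π} sin(nx)^2 dx = π, ∫ cos(mx)^2 dx = π, and cross terms integrate to 0.
So ∫_{-π}^{π} f(x)^2 dx = 4^2 · π + 1^2 · π = (16 + 1)π.
Divide by 2π: (16 + 1)/2 = 17/2.
By Parseval, this equals Σ |c_n|^2.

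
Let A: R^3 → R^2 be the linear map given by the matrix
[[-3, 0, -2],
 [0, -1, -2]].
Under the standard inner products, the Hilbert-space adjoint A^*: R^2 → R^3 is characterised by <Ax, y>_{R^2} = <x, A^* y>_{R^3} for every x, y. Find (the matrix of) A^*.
A^* = A^T =
[[-3, 0],
 [0, -1],
 [-2, -2]]

For real matrices with standard dot products, the defining identity <Ax, y> = <x, A^* y> gives (Ax)^T y = x^T (A^*) y, i.e. x^T A^T y = x^T (A^*) y. Since this holds for all x, y, we must have A^* = A^T. Therefore
A^* =
[[-3, 0],
 [0, -1],
 [-2, -2]].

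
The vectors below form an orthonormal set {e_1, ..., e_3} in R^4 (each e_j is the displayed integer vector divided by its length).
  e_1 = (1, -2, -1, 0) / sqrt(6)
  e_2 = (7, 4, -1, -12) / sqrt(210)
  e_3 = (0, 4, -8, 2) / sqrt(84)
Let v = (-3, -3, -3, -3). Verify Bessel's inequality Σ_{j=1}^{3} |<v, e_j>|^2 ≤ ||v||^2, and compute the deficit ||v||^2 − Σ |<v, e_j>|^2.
Σ |<v, e_j>|^2 = 33/5; ||v||^2 = 36; deficit = 147/5

Write each e_j = u_j / sqrt(<u_j, u_j>) where u_j is the displayed integer vector. Then <v, e_j> = <v, u_j> / sqrt(<u_j, u_j>), so |<v, e_j>|^2 = <v, u_j>^2 / <u_j, u_j>.
Coefficients: <v, e_1> = 6/sqrt(6), <v, e_2> = 6/sqrt(210), <v, e_3> = 6/sqrt(84).
Square and sum: Σ |<v, e_j>|^2 = 33/5.
Compute ||v||^2 = v·v = 36.
Deficit = 36 − 33/5 = 147/5 ≥ 0, confirming Bessel's inequality. (The deficit equals ||v − Σ <v,e_j> e_j||^2, the squared distance from v to span{e_j}.)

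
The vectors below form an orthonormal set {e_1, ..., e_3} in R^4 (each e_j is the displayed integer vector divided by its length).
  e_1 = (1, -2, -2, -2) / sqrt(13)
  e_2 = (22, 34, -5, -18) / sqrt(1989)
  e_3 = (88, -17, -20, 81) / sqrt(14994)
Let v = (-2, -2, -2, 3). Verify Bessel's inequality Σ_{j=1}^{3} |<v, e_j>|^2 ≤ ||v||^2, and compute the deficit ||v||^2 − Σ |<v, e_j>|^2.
Σ |<v, e_j>|^2 = 1329/98; ||v||^2 = 21; deficit = 729/98

Write each e_j = u_j / sqrt(<u_j, u_j>) where u_j is the displayed integer vector. Then <v, e_j> = <v, u_j> / sqrt(<u_j, u_j>), so |<v, e_j>|^2 = <v, u_j>^2 / <u_j, u_j>.
Coefficients: <v, e_1> = 0/sqrt(13), <v, e_2> = -156/sqrt(1989), <v, e_3> = 141/sqrt(14994).
Square and sum: Σ |<v, e_j>|^2 = 1329/98.
Compute ||v||^2 = v·v = 21.
Deficit = 21 − 1329/98 = 729/98 ≥ 0, confirming Bessel's inequality. (The deficit equals ||v − Σ <v,e_j> e_j||^2, the squared distance from v to span{e_j}.)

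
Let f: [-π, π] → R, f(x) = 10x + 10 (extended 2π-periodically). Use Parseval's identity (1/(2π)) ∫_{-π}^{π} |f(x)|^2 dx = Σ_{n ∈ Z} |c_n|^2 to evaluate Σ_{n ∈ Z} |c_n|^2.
Σ |c_n|^2 = 100π^2/3 + 100

Expand and integrate term by term over [-π, π]:
  ∫ (10x)^2 dx = 100·(2π^3/3); ∫ 2·10·(10)·x dx = 0 (odd integrand); ∫ 10^2 dx = 100·2π.
So (1/(2π)) ∫_{-π}^{π} (10x + 10)^2 dx = 100π^2/3 + 100 = 100π^2/3 + 100.
Parseval ⇒ Σ |c_n|^2 = 100π^2/3 + 100.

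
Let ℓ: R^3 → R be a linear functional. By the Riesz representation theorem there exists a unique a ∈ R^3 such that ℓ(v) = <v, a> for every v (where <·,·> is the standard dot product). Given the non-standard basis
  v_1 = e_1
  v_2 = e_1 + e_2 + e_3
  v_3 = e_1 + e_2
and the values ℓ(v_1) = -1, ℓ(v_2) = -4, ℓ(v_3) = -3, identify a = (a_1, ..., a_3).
a = (-1, -2, -1)

Write a = (a_1, ..., a_3) in the standard basis. For each basis vector v_i, ℓ(v_i) = <v_i, a> is a linear equation in the a_j's. Collect the n equations into a matrix system V a = ℓ, where row i of V is v_i (expressed in the standard basis). Since V is invertible (lower-triangular with 1s on the diagonal, up to permutation), solve by back-substitution:
  V =
[[1, 0, 0],
 [1, 1, 1],
 [1, 1, 0]]
  V a = (-1, -4, -3)
Solving gives a = (-1, -2, -1).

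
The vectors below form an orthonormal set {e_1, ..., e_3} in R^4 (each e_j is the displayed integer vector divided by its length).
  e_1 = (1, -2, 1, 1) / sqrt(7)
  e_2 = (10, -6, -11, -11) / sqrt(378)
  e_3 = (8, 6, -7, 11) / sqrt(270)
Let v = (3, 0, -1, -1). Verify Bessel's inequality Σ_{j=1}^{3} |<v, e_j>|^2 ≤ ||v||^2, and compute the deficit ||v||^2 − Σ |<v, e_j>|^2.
Σ |<v, e_j>|^2 = 79/9; ||v||^2 = 11; deficit = 20/9

Write each e_j = u_j / sqrt(<u_j, u_j>) where u_j is the displayed integer vector. Then <v, e_j> = <v, u_j> / sqrt(<u_j, u_j>), so |<v, e_j>|^2 = <v, u_j>^2 / <u_j, u_j>.
Coefficients: <v, e_1> = 1/sqrt(7), <v, e_2> = 52/sqrt(378), <v, e_3> = 20/sqrt(270).
Square and sum: Σ |<v, e_j>|^2 = 79/9.
Compute ||v||^2 = v·v = 11.
Deficit = 11 − 79/9 = 20/9 ≥ 0, confirming Bessel's inequality. (The deficit equals ||v − Σ <v,e_j> e_j||^2, the squared distance from v to span{e_j}.)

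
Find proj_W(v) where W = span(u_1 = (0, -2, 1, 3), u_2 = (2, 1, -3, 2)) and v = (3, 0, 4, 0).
proj_W(v) = (-176/251, -244/251, 342/251, 58/251)

Set up U = [u_1 | ... | u_2] ∈ R^(4×2). The projector onto W = col(U) is P = U (U^T U)^(-1) U^T.
Compute U^T U =
  [14, 1]
  [1, 18],
and U^T v = (4, -6).
Solve U^T U · c = U^T v for the coefficients: c = (78/251, -88/251). The projection is proj_W(v) = U c.
Check: (v - proj_W(v)) · u_1 = 0  (should be 0).
Check: (v - proj_W(v)) · u_2 = 0  (should be 0).
Result: proj_W(v) = (-176/251, -244/251, 342/251, 58/251).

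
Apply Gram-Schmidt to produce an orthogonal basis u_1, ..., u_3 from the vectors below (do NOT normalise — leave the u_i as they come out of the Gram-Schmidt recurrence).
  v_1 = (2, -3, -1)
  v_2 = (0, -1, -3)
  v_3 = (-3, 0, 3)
Orthogonal basis:
  u_1 = (2, -3, -1)
  u_2 = (-6/7, 2/7, -18/7)
  u_3 = (-30/13, -45/26, 15/26)

Apply the Gram-Schmidt recurrence
  u_1 = v_1
  u_i = v_i − Σ_{j<i} ((v_i · u_j) / (u_j · u_j)) · u_j.

Step by step this gives:
  u_1 = (2, -3, -1)
  u_2 = (-6/7, 2/7, -18/7)
  u_3 = (-30/13, -45/26, 15/26)

Orthogonality check:
  u_2 · u_1 = 0 (should be 0)
  u_3 · u_1 = 0 (should be 0)
  u_3 · u_2 = 0 (should be 0)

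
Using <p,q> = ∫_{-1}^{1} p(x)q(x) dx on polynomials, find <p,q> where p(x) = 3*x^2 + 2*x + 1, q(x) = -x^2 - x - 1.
<p,q> = -36/5

Expand the product: p(x)·q(x) = -3*x^4 - 5*x^3 - 6*x^2 - 3*x - 1.
∫_{-1}^{1} of each monomial x^k gives [2/(k+1) if k even, 0 if k odd]. Integrating term-by-term (or equivalently evaluating the antiderivative F(x) = -3*x^5/5 - 5*x^4/4 - 2*x^3 - 3*x^2/2 - x at the endpoints):
  F(1) − F(−1) = -127/20 − (17/20) = -36/5.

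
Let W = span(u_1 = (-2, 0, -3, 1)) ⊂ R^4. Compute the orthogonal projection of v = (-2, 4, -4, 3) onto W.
proj_W(v) = (-19/7, 0, -57/14, 19/14)

Set up U = [u_1 | ... | u_1] ∈ R^(4×1). The projector onto W = col(U) is P = U (U^T U)^(-1) U^T.
Compute U^T U =
  [14],
and U^T v = (19).
Solve U^T U · c = U^T v for the coefficients: c = (19/14). The projection is proj_W(v) = U c.
Check: (v - proj_W(v)) · u_1 = 0  (should be 0).
Result: proj_W(v) = (-19/7, 0, -57/14, 19/14).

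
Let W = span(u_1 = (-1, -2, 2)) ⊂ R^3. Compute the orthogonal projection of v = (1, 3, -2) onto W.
proj_W(v) = (11/9, 22/9, -22/9)

Set up U = [u_1 | ... | u_1] ∈ R^(3×1). The projector onto W = col(U) is P = U (U^T U)^(-1) U^T.
Compute U^T U =
  [9],
and U^T v = (-11).
Solve U^T U · c = U^T v for the coefficients: c = (-11/9). The projection is proj_W(v) = U c.
Check: (v - proj_W(v)) · u_1 = 0  (should be 0).
Result: proj_W(v) = (11/9, 22/9, -22/9).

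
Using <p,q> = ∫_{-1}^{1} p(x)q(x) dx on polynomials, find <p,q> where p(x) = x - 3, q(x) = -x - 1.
<p,q> = 16/3

Expand the product: p(x)·q(x) = -x^2 + 2*x + 3.
∫_{-1}^{1} of each monomial x^k gives [2/(k+1) if k even, 0 if k odd]. Integrating term-by-term (or equivalently evaluating the antiderivative F(x) = -x^3/3 + x^2 + 3*x at the endpoints):
  F(1) − F(−1) = 11/3 − (-5/3) = 16/3.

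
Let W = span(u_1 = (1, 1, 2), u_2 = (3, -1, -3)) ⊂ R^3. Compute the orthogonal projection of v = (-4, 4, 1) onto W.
proj_W(v) = (-178/49, 34/49, 121/49)

Set up U = [u_1 | ... | u_2] ∈ R^(3×2). The projector onto W = col(U) is P = U (U^T U)^(-1) U^T.
Compute U^T U =
  [6, -4]
  [-4, 19],
and U^T v = (2, -19).
Solve U^T U · c = U^T v for the coefficients: c = (-19/49, -53/49). The projection is proj_W(v) = U c.
Check: (v - proj_W(v)) · u_1 = 0  (should be 0).
Check: (v - proj_W(v)) · u_2 = 0  (should be 0).
Result: proj_W(v) = (-178/49, 34/49, 121/49).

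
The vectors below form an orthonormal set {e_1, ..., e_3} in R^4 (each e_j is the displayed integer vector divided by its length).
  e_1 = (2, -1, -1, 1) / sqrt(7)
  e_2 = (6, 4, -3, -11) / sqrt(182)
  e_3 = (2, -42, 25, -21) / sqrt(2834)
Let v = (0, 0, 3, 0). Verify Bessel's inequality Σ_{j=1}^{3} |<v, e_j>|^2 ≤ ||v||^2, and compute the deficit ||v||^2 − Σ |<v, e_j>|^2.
Σ |<v, e_j>|^2 = 405/109; ||v||^2 = 9; deficit = 576/109

Write each e_j = u_j / sqrt(<u_j, u_j>) where u_j is the displayed integer vector. Then <v, e_j> = <v, u_j> / sqrt(<u_j, u_j>), so |<v, e_j>|^2 = <v, u_j>^2 / <u_j, u_j>.
Coefficients: <v, e_1> = -3/sqrt(7), <v, e_2> = -9/sqrt(182), <v, e_3> = 75/sqrt(2834).
Square and sum: Σ |<v, e_j>|^2 = 405/109.
Compute ||v||^2 = v·v = 9.
Deficit = 9 − 405/109 = 576/109 ≥ 0, confirming Bessel's inequality. (The deficit equals ||v − Σ <v,e_j> e_j||^2, the squared distance from v to span{e_j}.)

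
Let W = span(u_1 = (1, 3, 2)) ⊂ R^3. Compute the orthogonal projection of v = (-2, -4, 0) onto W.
proj_W(v) = (-1, -3, -2)

Set up U = [u_1 | ... | u_1] ∈ R^(3×1). The projector onto W = col(U) is P = U (U^T U)^(-1) U^T.
Compute U^T U =
  [14],
and U^T v = (-14).
Solve U^T U · c = U^T v for the coefficients: c = (-1). The projection is proj_W(v) = U c.
Check: (v - proj_W(v)) · u_1 = 0  (should be 0).
Result: proj_W(v) = (-1, -3, -2).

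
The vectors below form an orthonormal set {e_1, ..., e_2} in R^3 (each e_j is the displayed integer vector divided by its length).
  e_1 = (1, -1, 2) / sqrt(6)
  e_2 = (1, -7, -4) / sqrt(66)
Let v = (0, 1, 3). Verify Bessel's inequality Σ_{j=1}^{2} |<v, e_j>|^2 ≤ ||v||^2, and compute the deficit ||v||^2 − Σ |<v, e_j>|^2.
Σ |<v, e_j>|^2 = 106/11; ||v||^2 = 10; deficit = 4/11

Write each e_j = u_j / sqrt(<u_j, u_j>) where u_j is the displayed integer vector. Then <v, e_j> = <v, u_j> / sqrt(<u_j, u_j>), so |<v, e_j>|^2 = <v, u_j>^2 / <u_j, u_j>.
Coefficients: <v, e_1> = 5/sqrt(6), <v, e_2> = -19/sqrt(66).
Square and sum: Σ |<v, e_j>|^2 = 106/11.
Compute ||v||^2 = v·v = 10.
Deficit = 10 − 106/11 = 4/11 ≥ 0, confirming Bessel's inequality. (The deficit equals ||v − Σ <v,e_j> e_j||^2, the squared distance from v to span{e_j}.)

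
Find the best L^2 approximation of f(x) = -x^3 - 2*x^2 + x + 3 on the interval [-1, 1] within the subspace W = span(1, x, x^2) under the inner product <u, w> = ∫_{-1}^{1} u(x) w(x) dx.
g(x) = -2*x^2 + 2*x/5 + 3

The best approximation g ∈ W is the orthogonal projection of f onto W. Writing g = a_0 + a_1 x + a_2 x^2, the coefficients solve the normal equations G · a = b where
  G_{ij} = <φ_i, φ_j> and b_i = <f, φ_i>, with φ_0 = 1, φ_1 = x, φ_2 = x^2.
G =
  [2, 0, 2/3]
  [0, 2/3, 0]
  [2/3, 0, 2/5],
b = (14/3, 4/15, 6/5).
Solving gives a_0 = 3, a_1 = 2/5, a_2 = -2, so
  g(x) = -2*x^2 + 2*x/5 + 3.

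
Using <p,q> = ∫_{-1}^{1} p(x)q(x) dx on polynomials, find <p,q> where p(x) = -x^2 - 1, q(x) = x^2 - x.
<p,q> = -16/15

Expand the product: p(x)·q(x) = -x^4 + x^3 - x^2 + x.
∫_{-1}^{1} of each monomial x^k gives [2/(k+1) if k even, 0 if k odd]. Integrating term-by-term (or equivalently evaluating the antiderivative F(x) = -x^5/5 + x^4/4 - x^3/3 + x^2/2 at the endpoints):
  F(1) − F(−1) = 13/60 − (77/60) = -16/15.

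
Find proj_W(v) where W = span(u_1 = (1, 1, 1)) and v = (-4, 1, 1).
proj_W(v) = (-2/3, -2/3, -2/3)

Set up U = [u_1 | ... | u_1] ∈ R^(3×1). The projector onto W = col(U) is P = U (U^T U)^(-1) U^T.
Compute U^T U =
  [3],
and U^T v = (-2).
Solve U^T U · c = U^T v for the coefficients: c = (-2/3). The projection is proj_W(v) = U c.
Check: (v - proj_W(v)) · u_1 = 0  (should be 0).
Result: proj_W(v) = (-2/3, -2/3, -2/3).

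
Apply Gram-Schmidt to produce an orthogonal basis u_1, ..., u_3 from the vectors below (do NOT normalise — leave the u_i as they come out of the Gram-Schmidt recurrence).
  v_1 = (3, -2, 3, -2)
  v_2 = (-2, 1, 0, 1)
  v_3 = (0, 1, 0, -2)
Orthogonal basis:
  u_1 = (3, -2, 3, -2)
  u_2 = (-11/13, 3/13, 15/13, 3/13)
  u_3 = (-9/28, 33/28, -3/28, -51/28)

Apply the Gram-Schmidt recurrence
  u_1 = v_1
  u_i = v_i − Σ_{j<i} ((v_i · u_j) / (u_j · u_j)) · u_j.

Step by step this gives:
  u_1 = (3, -2, 3, -2)
  u_2 = (-11/13, 3/13, 15/13, 3/13)
  u_3 = (-9/28, 33/28, -3/28, -51/28)

Orthogonality check:
  u_2 · u_1 = 0 (should be 0)
  u_3 · u_1 = 0 (should be 0)
  u_3 · u_2 = 0 (should be 0)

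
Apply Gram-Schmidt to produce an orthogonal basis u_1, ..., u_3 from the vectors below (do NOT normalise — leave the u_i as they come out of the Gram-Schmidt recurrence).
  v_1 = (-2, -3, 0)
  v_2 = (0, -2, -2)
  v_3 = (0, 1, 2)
Orthogonal basis:
  u_1 = (-2, -3, 0)
  u_2 = (12/13, -8/13, -2)
  u_3 = (6/17, -4/17, 4/17)

Apply the Gram-Schmidt recurrence
  u_1 = v_1
  u_i = v_i − Σ_{j<i} ((v_i · u_j) / (u_j · u_j)) · u_j.

Step by step this gives:
  u_1 = (-2, -3, 0)
  u_2 = (12/13, -8/13, -2)
  u_3 = (6/17, -4/17, 4/17)

Orthogonality check:
  u_2 · u_1 = 0 (should be 0)
  u_3 · u_1 = 0 (should be 0)
  u_3 · u_2 = 0 (should be 0)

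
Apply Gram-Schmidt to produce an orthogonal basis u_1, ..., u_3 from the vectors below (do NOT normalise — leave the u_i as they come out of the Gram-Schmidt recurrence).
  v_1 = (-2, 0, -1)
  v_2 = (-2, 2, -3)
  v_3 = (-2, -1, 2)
Orthogonal basis:
  u_1 = (-2, 0, -1)
  u_2 = (4/5, 2, -8/5)
  u_3 = (-4/9, 8/9, 8/9)

Apply the Gram-Schmidt recurrence
  u_1 = v_1
  u_i = v_i − Σ_{j<i} ((v_i · u_j) / (u_j · u_j)) · u_j.

Step by step this gives:
  u_1 = (-2, 0, -1)
  u_2 = (4/5, 2, -8/5)
  u_3 = (-4/9, 8/9, 8/9)

Orthogonality check:
  u_2 · u_1 = 0 (should be 0)
  u_3 · u_1 = 0 (should be 0)
  u_3 · u_2 = 0 (should be 0)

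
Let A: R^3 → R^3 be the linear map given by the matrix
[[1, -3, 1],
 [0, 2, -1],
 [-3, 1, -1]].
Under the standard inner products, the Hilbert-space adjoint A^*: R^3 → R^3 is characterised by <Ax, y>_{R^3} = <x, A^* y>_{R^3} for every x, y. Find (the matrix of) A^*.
A^* = A^T =
[[1, 0, -3],
 [-3, 2, 1],
 [1, -1, -1]]

For real matrices with standard dot products, the defining identity <Ax, y> = <x, A^* y> gives (Ax)^T y = x^T (A^*) y, i.e. x^T A^T y = x^T (A^*) y. Since this holds for all x, y, we must have A^* = A^T. Therefore
A^* =
[[1, 0, -3],
 [-3, 2, 1],
 [1, -1, -1]].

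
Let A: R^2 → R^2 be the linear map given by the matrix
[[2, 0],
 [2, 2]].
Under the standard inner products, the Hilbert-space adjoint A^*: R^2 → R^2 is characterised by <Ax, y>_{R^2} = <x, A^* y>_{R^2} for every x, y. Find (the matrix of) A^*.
A^* = A^T =
[[2, 2],
 [0, 2]]

For real matrices with standard dot products, the defining identity <Ax, y> = <x, A^* y> gives (Ax)^T y = x^T (A^*) y, i.e. x^T A^T y = x^T (A^*) y. Since this holds for all x, y, we must have A^* = A^T. Therefore
A^* =
[[2, 2],
 [0, 2]].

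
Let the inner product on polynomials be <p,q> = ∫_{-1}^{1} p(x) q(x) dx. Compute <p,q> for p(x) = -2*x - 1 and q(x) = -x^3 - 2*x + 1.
<p,q> = 22/15

Expand the product: p(x)·q(x) = 2*x^4 + x^3 + 4*x^2 - 1.
∫_{-1}^{1} of each monomial x^k gives [2/(k+1) if k even, 0 if k odd]. Integrating term-by-term (or equivalently evaluating the antiderivative F(x) = 2*x^5/5 + x^4/4 + 4*x^3/3 - x at the endpoints):
  F(1) − F(−1) = 59/60 − (-29/60) = 22/15.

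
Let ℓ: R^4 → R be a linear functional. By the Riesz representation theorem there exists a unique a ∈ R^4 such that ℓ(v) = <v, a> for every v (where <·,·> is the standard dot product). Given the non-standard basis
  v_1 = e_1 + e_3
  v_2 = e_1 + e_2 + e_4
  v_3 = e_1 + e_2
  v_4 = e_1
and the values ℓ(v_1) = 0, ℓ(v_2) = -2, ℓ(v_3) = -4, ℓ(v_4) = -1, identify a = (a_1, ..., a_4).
a = (-1, -3, 1, 2)

Write a = (a_1, ..., a_4) in the standard basis. For each basis vector v_i, ℓ(v_i) = <v_i, a> is a linear equation in the a_j's. Collect the n equations into a matrix system V a = ℓ, where row i of V is v_i (expressed in the standard basis). Since V is invertible (lower-triangular with 1s on the diagonal, up to permutation), solve by back-substitution:
  V =
[[1, 0, 1, 0],
 [1, 1, 0, 1],
 [1, 1, 0, 0],
 [1, 0, 0, 0]]
  V a = (0, -2, -4, -1)
Solving gives a = (-1, -3, 1, 2).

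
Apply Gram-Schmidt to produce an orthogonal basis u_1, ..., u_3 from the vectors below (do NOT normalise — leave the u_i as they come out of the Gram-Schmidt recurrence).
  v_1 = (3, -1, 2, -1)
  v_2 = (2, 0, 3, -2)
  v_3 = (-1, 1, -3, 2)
Orthogonal basis:
  u_1 = (3, -1, 2, -1)
  u_2 = (-4/5, 14/15, 17/15, -16/15)
  u_3 = (37/59, 65/59, -18/59, 10/59)

Apply the Gram-Schmidt recurrence
  u_1 = v_1
  u_i = v_i − Σ_{j<i} ((v_i · u_j) / (u_j · u_j)) · u_j.

Step by step this gives:
  u_1 = (3, -1, 2, -1)
  u_2 = (-4/5, 14/15, 17/15, -16/15)
  u_3 = (37/59, 65/59, -18/59, 10/59)

Orthogonality check:
  u_2 · u_1 = 0 (should be 0)
  u_3 · u_1 = 0 (should be 0)
  u_3 · u_2 = 0 (should be 0)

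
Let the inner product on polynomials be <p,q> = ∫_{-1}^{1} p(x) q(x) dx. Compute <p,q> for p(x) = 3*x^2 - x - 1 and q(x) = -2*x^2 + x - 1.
<p,q> = -26/15

Expand the product: p(x)·q(x) = -6*x^4 + 5*x^3 - 2*x^2 + 1.
∫_{-1}^{1} of each monomial x^k gives [2/(k+1) if k even, 0 if k odd]. Integrating term-by-term (or equivalently evaluating the antiderivative F(x) = -6*x^5/5 + 5*x^4/4 - 2*x^3/3 + x at the endpoints):
  F(1) − F(−1) = 23/60 − (127/60) = -26/15.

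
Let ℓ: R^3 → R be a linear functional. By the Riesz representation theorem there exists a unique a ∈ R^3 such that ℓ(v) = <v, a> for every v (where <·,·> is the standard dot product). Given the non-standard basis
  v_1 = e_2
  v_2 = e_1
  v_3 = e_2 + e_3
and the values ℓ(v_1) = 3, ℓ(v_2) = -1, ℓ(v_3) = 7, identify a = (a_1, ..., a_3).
a = (-1, 3, 4)

Write a = (a_1, ..., a_3) in the standard basis. For each basis vector v_i, ℓ(v_i) = <v_i, a> is a linear equation in the a_j's. Collect the n equations into a matrix system V a = ℓ, where row i of V is v_i (expressed in the standard basis). Since V is invertible (lower-triangular with 1s on the diagonal, up to permutation), solve by back-substitution:
  V =
[[0, 1, 0],
 [1, 0, 0],
 [0, 1, 1]]
  V a = (3, -1, 7)
Solving gives a = (-1, 3, 4).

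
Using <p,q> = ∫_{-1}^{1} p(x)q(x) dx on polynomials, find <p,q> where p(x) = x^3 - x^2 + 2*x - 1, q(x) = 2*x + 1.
<p,q> = 4/5

Expand the product: p(x)·q(x) = 2*x^4 - x^3 + 3*x^2 - 1.
∫_{-1}^{1} of each monomial x^k gives [2/(k+1) if k even, 0 if k odd]. Integrating term-by-term (or equivalently evaluating the antiderivative F(x) = 2*x^5/5 - x^4/4 + x^3 - x at the endpoints):
  F(1) − F(−1) = 3/20 − (-13/20) = 4/5.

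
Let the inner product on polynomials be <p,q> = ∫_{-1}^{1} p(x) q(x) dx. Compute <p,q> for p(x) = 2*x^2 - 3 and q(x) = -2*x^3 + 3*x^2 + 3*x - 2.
<p,q> = 86/15

Expand the product: p(x)·q(x) = -4*x^5 + 6*x^4 + 12*x^3 - 13*x^2 - 9*x + 6.
∫_{-1}^{1} of each monomial x^k gives [2/(k+1) if k even, 0 if k odd]. Integrating term-by-term (or equivalently evaluating the antiderivative F(x) = -2*x^6/3 + 6*x^5/5 + 3*x^4 - 13*x^3/3 - 9*x^2/2 + 6*x at the endpoints):
  F(1) − F(−1) = 7/10 − (-151/30) = 86/15.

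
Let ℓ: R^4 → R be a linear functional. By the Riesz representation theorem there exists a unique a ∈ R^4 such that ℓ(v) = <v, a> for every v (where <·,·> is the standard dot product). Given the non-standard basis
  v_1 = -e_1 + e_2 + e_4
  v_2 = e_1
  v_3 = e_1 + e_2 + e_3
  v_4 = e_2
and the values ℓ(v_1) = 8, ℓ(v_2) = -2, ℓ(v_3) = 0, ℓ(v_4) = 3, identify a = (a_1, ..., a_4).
a = (-2, 3, -1, 3)

Write a = (a_1, ..., a_4) in the standard basis. For each basis vector v_i, ℓ(v_i) = <v_i, a> is a linear equation in the a_j's. Collect the n equations into a matrix system V a = ℓ, where row i of V is v_i (expressed in the standard basis). Since V is invertible (lower-triangular with 1s on the diagonal, up to permutation), solve by back-substitution:
  V =
[[-1, 1, 0, 1],
 [1, 0, 0, 0],
 [1, 1, 1, 0],
 [0, 1, 0, 0]]
  V a = (8, -2, 0, 3)
Solving gives a = (-2, 3, -1, 3).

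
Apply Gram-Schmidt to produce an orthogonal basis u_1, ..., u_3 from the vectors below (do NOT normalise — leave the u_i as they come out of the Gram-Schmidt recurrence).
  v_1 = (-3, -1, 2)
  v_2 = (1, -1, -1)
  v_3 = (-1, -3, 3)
Orthogonal basis:
  u_1 = (-3, -1, 2)
  u_2 = (1/7, -9/7, -3/7)
  u_3 = (18/13, -6/13, 24/13)

Apply the Gram-Schmidt recurrence
  u_1 = v_1
  u_i = v_i − Σ_{j<i} ((v_i · u_j) / (u_j · u_j)) · u_j.

Step by step this gives:
  u_1 = (-3, -1, 2)
  u_2 = (1/7, -9/7, -3/7)
  u_3 = (18/13, -6/13, 24/13)

Orthogonality check:
  u_2 · u_1 = 0 (should be 0)
  u_3 · u_1 = 0 (should be 0)
  u_3 · u_2 = 0 (should be 0)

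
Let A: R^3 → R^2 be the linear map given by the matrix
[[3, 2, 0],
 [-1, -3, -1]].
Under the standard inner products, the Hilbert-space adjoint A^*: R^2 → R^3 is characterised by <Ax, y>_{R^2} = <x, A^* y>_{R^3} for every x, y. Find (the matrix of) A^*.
A^* = A^T =
[[3, -1],
 [2, -3],
 [0, -1]]

For real matrices with standard dot products, the defining identity <Ax, y> = <x, A^* y> gives (Ax)^T y = x^T (A^*) y, i.e. x^T A^T y = x^T (A^*) y. Since this holds for all x, y, we must have A^* = A^T. Therefore
A^* =
[[3, -1],
 [2, -3],
 [0, -1]].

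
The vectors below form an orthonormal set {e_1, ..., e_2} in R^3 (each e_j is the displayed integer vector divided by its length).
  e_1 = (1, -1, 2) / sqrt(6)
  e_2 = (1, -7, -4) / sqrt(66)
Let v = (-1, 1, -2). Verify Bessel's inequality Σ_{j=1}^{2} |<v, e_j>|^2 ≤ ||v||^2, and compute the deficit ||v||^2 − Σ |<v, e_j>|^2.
Σ |<v, e_j>|^2 = 6; ||v||^2 = 6; deficit = 0

Write each e_j = u_j / sqrt(<u_j, u_j>) where u_j is the displayed integer vector. Then <v, e_j> = <v, u_j> / sqrt(<u_j, u_j>), so |<v, e_j>|^2 = <v, u_j>^2 / <u_j, u_j>.
Coefficients: <v, e_1> = -6/sqrt(6), <v, e_2> = 0/sqrt(66).
Square and sum: Σ |<v, e_j>|^2 = 6.
Compute ||v||^2 = v·v = 6.
Deficit = 6 − 6 = 0 ≥ 0, confirming Bessel's inequality. (The deficit equals ||v − Σ <v,e_j> e_j||^2, the squared distance from v to span{e_j}.)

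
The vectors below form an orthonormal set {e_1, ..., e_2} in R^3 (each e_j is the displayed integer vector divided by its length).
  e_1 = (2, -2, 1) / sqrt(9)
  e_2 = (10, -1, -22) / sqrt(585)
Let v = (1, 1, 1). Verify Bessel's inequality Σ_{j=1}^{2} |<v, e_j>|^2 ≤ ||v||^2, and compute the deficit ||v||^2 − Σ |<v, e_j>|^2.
Σ |<v, e_j>|^2 = 2/5; ||v||^2 = 3; deficit = 13/5

Write each e_j = u_j / sqrt(<u_j, u_j>) where u_j is the displayed integer vector. Then <v, e_j> = <v, u_j> / sqrt(<u_j, u_j>), so |<v, e_j>|^2 = <v, u_j>^2 / <u_j, u_j>.
Coefficients: <v, e_1> = 1/sqrt(9), <v, e_2> = -13/sqrt(585).
Square and sum: Σ |<v, e_j>|^2 = 2/5.
Compute ||v||^2 = v·v = 3.
Deficit = 3 − 2/5 = 13/5 ≥ 0, confirming Bessel's inequality. (The deficit equals ||v − Σ <v,e_j> e_j||^2, the squared distance from v to span{e_j}.)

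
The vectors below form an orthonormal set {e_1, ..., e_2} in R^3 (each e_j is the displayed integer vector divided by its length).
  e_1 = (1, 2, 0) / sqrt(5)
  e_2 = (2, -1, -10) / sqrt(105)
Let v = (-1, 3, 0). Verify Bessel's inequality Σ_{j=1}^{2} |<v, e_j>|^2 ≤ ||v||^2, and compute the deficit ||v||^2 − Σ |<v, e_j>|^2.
Σ |<v, e_j>|^2 = 110/21; ||v||^2 = 10; deficit = 100/21

Write each e_j = u_j / sqrt(<u_j, u_j>) where u_j is the displayed integer vector. Then <v, e_j> = <v, u_j> / sqrt(<u_j, u_j>), so |<v, e_j>|^2 = <v, u_j>^2 / <u_j, u_j>.
Coefficients: <v, e_1> = 5/sqrt(5), <v, e_2> = -5/sqrt(105).
Square and sum: Σ |<v, e_j>|^2 = 110/21.
Compute ||v||^2 = v·v = 10.
Deficit = 10 − 110/21 = 100/21 ≥ 0, confirming Bessel's inequality. (The deficit equals ||v − Σ <v,e_j> e_j||^2, the squared distance from v to span{e_j}.)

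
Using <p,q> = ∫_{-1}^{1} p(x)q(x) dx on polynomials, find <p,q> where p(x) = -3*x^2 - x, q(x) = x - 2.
<p,q> = 10/3

Expand the product: p(x)·q(x) = -3*x^3 + 5*x^2 + 2*x.
∫_{-1}^{1} of each monomial x^k gives [2/(k+1) if k even, 0 if k odd]. Integrating term-by-term (or equivalently evaluating the antiderivative F(x) = -3*x^4/4 + 5*x^3/3 + x^2 at the endpoints):
  F(1) − F(−1) = 23/12 − (-17/12) = 10/3.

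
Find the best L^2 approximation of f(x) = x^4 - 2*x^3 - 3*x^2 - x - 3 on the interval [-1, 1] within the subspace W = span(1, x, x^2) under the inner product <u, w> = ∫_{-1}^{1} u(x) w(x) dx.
g(x) = -15*x^2/7 - 11*x/5 - 108/35

The best approximation g ∈ W is the orthogonal projection of f onto W. Writing g = a_0 + a_1 x + a_2 x^2, the coefficients solve the normal equations G · a = b where
  G_{ij} = <φ_i, φ_j> and b_i = <f, φ_i>, with φ_0 = 1, φ_1 = x, φ_2 = x^2.
G =
  [2, 0, 2/3]
  [0, 2/3, 0]
  [2/3, 0, 2/5],
b = (-38/5, -22/15, -102/35).
Solving gives a_0 = -108/35, a_1 = -11/5, a_2 = -15/7, so
  g(x) = -15*x^2/7 - 11*x/5 - 108/35.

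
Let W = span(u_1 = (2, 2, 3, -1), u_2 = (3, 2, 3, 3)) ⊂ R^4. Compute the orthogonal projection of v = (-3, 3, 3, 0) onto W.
proj_W(v) = (129/151, 147/151, 441/302, -291/302)

Set up U = [u_1 | ... | u_2] ∈ R^(4×2). The projector onto W = col(U) is P = U (U^T U)^(-1) U^T.
Compute U^T U =
  [18, 16]
  [16, 31],
and U^T v = (9, 6).
Solve U^T U · c = U^T v for the coefficients: c = (183/302, -18/151). The projection is proj_W(v) = U c.
Check: (v - proj_W(v)) · u_1 = 0  (should be 0).
Check: (v - proj_W(v)) · u_2 = 0  (should be 0).
Result: proj_W(v) = (129/151, 147/151, 441/302, -291/302).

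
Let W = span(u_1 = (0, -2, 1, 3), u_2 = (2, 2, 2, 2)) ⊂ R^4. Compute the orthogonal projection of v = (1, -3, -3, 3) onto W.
proj_W(v) = (-1, -3, 0, 2)

Set up U = [u_1 | ... | u_2] ∈ R^(4×2). The projector onto W = col(U) is P = U (U^T U)^(-1) U^T.
Compute U^T U =
  [14, 4]
  [4, 16],
and U^T v = (12, -4).
Solve U^T U · c = U^T v for the coefficients: c = (1, -1/2). The projection is proj_W(v) = U c.
Check: (v - proj_W(v)) · u_1 = 0  (should be 0).
Check: (v - proj_W(v)) · u_2 = 0  (should be 0).
Result: proj_W(v) = (-1, -3, 0, 2).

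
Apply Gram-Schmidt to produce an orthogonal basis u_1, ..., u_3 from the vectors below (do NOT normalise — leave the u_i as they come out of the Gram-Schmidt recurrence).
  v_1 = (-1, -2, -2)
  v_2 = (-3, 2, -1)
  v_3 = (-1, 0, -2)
Orthogonal basis:
  u_1 = (-1, -2, -2)
  u_2 = (-26/9, 20/9, -7/9)
  u_3 = (12/25, 2/5, -16/25)

Apply the Gram-Schmidt recurrence
  u_1 = v_1
  u_i = v_i − Σ_{j<i} ((v_i · u_j) / (u_j · u_j)) · u_j.

Step by step this gives:
  u_1 = (-1, -2, -2)
  u_2 = (-26/9, 20/9, -7/9)
  u_3 = (12/25, 2/5, -16/25)

Orthogonality check:
  u_2 · u_1 = 0 (should be 0)
  u_3 · u_1 = 0 (should be 0)
  u_3 · u_2 = 0 (should be 0)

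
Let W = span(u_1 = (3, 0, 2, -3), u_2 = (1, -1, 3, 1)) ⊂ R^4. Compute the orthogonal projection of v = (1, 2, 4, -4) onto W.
proj_W(v) = (359/114, -4/57, 43/19, -343/114)

Set up U = [u_1 | ... | u_2] ∈ R^(4×2). The projector onto W = col(U) is P = U (U^T U)^(-1) U^T.
Compute U^T U =
  [22, 6]
  [6, 12],
and U^T v = (23, 7).
Solve U^T U · c = U^T v for the coefficients: c = (39/38, 4/57). The projection is proj_W(v) = U c.
Check: (v - proj_W(v)) · u_1 = 0  (should be 0).
Check: (v - proj_W(v)) · u_2 = 0  (should be 0).
Result: proj_W(v) = (359/114, -4/57, 43/19, -343/114).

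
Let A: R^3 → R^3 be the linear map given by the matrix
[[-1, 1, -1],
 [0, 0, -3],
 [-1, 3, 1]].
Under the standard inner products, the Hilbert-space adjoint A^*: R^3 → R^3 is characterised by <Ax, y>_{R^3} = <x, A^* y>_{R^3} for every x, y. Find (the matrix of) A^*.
A^* = A^T =
[[-1, 0, -1],
 [1, 0, 3],
 [-1, -3, 1]]

For real matrices with standard dot products, the defining identity <Ax, y> = <x, A^* y> gives (Ax)^T y = x^T (A^*) y, i.e. x^T A^T y = x^T (A^*) y. Since this holds for all x, y, we must have A^* = A^T. Therefore
A^* =
[[-1, 0, -1],
 [1, 0, 3],
 [-1, -3, 1]].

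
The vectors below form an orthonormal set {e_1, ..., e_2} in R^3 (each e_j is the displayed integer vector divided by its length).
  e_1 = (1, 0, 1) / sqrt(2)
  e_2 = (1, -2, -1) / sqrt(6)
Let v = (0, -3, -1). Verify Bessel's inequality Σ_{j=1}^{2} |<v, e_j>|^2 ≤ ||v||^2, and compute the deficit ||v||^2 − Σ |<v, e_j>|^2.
Σ |<v, e_j>|^2 = 26/3; ||v||^2 = 10; deficit = 4/3

Write each e_j = u_j / sqrt(<u_j, u_j>) where u_j is the displayed integer vector. Then <v, e_j> = <v, u_j> / sqrt(<u_j, u_j>), so |<v, e_j>|^2 = <v, u_j>^2 / <u_j, u_j>.
Coefficients: <v, e_1> = -1/sqrt(2), <v, e_2> = 7/sqrt(6).
Square and sum: Σ |<v, e_j>|^2 = 26/3.
Compute ||v||^2 = v·v = 10.
Deficit = 10 − 26/3 = 4/3 ≥ 0, confirming Bessel's inequality. (The deficit equals ||v − Σ <v,e_j> e_j||^2, the squared distance from v to span{e_j}.)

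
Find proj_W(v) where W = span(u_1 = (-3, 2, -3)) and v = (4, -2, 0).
proj_W(v) = (24/11, -16/11, 24/11)

Set up U = [u_1 | ... | u_1] ∈ R^(3×1). The projector onto W = col(U) is P = U (U^T U)^(-1) U^T.
Compute U^T U =
  [22],
and U^T v = (-16).
Solve U^T U · c = U^T v for the coefficients: c = (-8/11). The projection is proj_W(v) = U c.
Check: (v - proj_W(v)) · u_1 = 0  (should be 0).
Result: proj_W(v) = (24/11, -16/11, 24/11).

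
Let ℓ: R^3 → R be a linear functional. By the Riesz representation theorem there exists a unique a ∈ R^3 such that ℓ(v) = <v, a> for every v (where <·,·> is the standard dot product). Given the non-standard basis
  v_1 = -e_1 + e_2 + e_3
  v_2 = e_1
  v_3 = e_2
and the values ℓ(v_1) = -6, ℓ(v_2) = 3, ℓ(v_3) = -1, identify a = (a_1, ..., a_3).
a = (3, -1, -2)

Write a = (a_1, ..., a_3) in the standard basis. For each basis vector v_i, ℓ(v_i) = <v_i, a> is a linear equation in the a_j's. Collect the n equations into a matrix system V a = ℓ, where row i of V is v_i (expressed in the standard basis). Since V is invertible (lower-triangular with 1s on the diagonal, up to permutation), solve by back-substitution:
  V =
[[-1, 1, 1],
 [1, 0, 0],
 [0, 1, 0]]
  V a = (-6, 3, -1)
Solving gives a = (3, -1, -2).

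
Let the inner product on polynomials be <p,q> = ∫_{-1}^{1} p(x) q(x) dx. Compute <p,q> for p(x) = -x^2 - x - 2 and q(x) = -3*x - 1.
<p,q> = 20/3

Expand the product: p(x)·q(x) = 3*x^3 + 4*x^2 + 7*x + 2.
∫_{-1}^{1} of each monomial x^k gives [2/(k+1) if k even, 0 if k odd]. Integrating term-by-term (or equivalently evaluating the antiderivative F(x) = 3*x^4/4 + 4*x^3/3 + 7*x^2/2 + 2*x at the endpoints):
  F(1) − F(−1) = 91/12 − (11/12) = 20/3.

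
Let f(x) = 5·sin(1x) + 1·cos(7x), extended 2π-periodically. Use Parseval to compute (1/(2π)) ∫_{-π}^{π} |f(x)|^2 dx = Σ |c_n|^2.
Σ |c_n|^2 = 13

Expand |f|^2 and use orthogonality of {sin(nx), cos(mx)} on [-π, π]:
  ∫_{-π}^{π} sin(nx)^2 dx = π, ∫ cos(mx)^2 dx = π, and cross terms integrate to 0.
So ∫_{-π}^{π} f(x)^2 dx = 5^2 · π + 1^2 · π = (25 + 1)π.
Divide by 2π: (25 + 1)/2 = 13.
By Parseval, this equals Σ |c_n|^2.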